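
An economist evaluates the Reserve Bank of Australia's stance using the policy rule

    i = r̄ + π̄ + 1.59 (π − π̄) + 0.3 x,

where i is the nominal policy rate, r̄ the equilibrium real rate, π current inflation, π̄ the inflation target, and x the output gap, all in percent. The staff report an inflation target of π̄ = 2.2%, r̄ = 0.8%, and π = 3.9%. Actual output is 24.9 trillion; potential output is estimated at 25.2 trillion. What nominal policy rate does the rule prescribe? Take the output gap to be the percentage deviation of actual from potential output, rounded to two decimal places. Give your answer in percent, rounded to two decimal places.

Output gap = 100 × (24.9 − 25.2) / 25.2 = -1.19%.
i = 0.80 + 2.20 + 1.59 × (3.90 − 2.20) + 0.3 × (-1.19)
   = 0.80 + 2.2 + 2.703 − 0.357 = 5.35

5.35%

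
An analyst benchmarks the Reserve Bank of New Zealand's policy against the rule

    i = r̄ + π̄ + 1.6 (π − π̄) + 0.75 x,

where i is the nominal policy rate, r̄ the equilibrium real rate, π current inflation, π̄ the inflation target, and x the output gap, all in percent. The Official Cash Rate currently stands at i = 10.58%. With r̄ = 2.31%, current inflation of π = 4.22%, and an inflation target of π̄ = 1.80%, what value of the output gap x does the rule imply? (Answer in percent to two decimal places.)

0.75 x = 10.58 − 2.31 − 1.80 − 1.6 × (4.22 − 1.80) = 2.598
x = 2.598 / 0.75 = 3.46

3.46%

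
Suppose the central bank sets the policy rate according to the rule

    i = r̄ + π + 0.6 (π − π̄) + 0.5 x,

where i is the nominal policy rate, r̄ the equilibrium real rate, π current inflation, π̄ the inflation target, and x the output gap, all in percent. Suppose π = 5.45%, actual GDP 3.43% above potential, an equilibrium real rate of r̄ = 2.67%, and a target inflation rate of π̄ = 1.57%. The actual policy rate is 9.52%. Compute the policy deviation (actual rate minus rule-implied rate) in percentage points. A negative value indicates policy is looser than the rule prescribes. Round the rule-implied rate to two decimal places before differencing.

-2.64 pp

Output 3.43% above potential → x = 3.43.
i = 2.67 + 5.45 + 0.6 × (5.45 − 1.57) + 0.5 × 3.43
   = 2.67 + 5.45 + 2.328 + 1.715 = 12.16
Deviation = 9.52 − 12.16 = -2.64 pp.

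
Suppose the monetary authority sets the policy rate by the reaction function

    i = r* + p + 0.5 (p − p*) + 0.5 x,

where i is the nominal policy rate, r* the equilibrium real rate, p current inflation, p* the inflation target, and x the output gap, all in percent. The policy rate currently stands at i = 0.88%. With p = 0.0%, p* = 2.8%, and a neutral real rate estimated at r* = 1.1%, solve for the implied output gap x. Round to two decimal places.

2.36%

0.5 x = 0.88 − 1.1 − 0.0 − 0.5 × (0.0 − 2.8) = 1.18
x = 1.18 / 0.5 = 2.36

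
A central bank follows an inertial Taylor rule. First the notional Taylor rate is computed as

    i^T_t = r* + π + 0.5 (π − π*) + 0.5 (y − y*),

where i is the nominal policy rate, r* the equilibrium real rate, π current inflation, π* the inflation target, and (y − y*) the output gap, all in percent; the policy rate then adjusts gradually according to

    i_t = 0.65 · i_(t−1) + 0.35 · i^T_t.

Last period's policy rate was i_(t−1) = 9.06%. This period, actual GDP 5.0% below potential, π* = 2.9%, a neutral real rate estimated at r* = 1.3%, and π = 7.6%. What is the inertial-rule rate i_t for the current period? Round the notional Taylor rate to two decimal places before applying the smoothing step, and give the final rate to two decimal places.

Output 5.0% below potential → (y − y*) = -5.0.
i^T_t = 1.3 + 7.6 + 0.5 × (7.6 − 2.9) + 0.5 × (-5.0)
   = 1.3 + 7.6 + 2.35 − 2.5 = 8.75
i_t = 0.65 × 9.06 + 0.35 × 8.75 = 5.889 + 3.0625 = 8.95

8.95%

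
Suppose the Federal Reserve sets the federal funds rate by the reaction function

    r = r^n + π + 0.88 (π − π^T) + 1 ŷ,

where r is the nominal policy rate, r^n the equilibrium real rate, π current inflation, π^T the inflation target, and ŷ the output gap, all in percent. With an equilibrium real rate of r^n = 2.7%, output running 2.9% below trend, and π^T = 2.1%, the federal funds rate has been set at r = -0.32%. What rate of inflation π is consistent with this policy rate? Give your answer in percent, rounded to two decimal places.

Output 2.9% below potential → ŷ = -2.9.
Collecting π: r = r^n + (1 + 0.88) π − 0.88 π^T + 1 ŷ
1.88 π = -0.32 − 2.7 + 0.88 × 2.1 − 1 × (-2.9) = 1.728
π = 1.728 / 1.88 = 0.92

0.92%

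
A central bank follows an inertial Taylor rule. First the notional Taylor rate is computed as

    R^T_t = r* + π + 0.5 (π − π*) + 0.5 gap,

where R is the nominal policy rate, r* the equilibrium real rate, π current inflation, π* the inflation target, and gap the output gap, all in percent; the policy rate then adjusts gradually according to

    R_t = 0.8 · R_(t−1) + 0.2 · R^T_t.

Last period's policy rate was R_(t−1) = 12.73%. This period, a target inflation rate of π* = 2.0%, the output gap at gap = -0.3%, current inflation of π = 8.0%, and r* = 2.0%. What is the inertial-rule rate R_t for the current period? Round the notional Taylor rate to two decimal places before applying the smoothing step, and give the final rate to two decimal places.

R^T_t = 2.0 + 8.0 + 0.5 × (8.0 − 2.0) + 0.5 × (-0.3)
   = 2.0 + 8 + 3 − 0.15 = 12.85
R_t = 0.8 × 12.73 + 0.2 × 12.85 = 10.184 + 2.57 = 12.75

12.75%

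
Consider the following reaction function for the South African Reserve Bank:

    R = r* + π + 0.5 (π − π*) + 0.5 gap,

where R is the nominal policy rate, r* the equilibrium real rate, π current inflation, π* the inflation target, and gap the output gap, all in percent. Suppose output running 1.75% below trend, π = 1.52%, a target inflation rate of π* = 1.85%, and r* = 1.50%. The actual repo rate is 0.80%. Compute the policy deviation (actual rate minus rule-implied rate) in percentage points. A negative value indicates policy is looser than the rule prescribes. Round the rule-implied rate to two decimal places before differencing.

Output 1.75% below potential → gap = -1.75.
R = 1.50 + 1.52 + 0.5 × (1.52 − 1.85) + 0.5 × (-1.75)
   = 1.50 + 1.52 − 0.165 − 0.875 = 1.98
Deviation = 0.80 − 1.98 = -1.18 pp.

-1.18 pp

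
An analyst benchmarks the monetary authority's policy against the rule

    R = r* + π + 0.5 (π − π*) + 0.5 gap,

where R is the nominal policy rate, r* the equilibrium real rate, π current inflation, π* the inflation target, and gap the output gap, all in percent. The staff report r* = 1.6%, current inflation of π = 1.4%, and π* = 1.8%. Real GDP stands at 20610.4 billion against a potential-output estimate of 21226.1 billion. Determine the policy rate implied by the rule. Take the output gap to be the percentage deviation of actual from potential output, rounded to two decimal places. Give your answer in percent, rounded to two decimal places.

1.35%

Output gap = 100 × (20610.4 − 21226.1) / 21226.1 = -2.90%.
R = 1.60 + 1.40 + 0.5 × (1.40 − 1.80) + 0.5 × (-2.90)
   = 1.60 + 1.4 − 0.2 − 1.45 = 1.35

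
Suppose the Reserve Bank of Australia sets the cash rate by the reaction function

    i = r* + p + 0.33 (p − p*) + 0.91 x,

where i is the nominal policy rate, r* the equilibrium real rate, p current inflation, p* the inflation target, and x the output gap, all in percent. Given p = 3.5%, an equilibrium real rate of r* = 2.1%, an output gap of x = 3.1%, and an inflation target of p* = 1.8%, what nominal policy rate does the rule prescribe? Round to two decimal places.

i = 2.1 + 3.5 + 0.33 × (3.5 − 1.8) + 0.91 × 3.1
   = 2.1 + 3.5 + 0.561 + 2.821 = 8.98

8.98%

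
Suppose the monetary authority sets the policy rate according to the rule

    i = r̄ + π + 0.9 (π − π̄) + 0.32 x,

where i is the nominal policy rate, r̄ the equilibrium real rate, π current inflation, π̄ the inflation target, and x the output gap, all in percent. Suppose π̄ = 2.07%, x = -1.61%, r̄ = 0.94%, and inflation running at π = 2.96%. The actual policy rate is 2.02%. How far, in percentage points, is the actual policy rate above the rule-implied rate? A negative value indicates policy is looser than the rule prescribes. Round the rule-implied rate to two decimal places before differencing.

-2.17 pp

i = 0.94 + 2.96 + 0.9 × (2.96 − 2.07) + 0.32 × (-1.61)
   = 0.94 + 2.96 + 0.801 − 0.5152 = 4.19
Deviation = 2.02 − 4.19 = -2.17 pp.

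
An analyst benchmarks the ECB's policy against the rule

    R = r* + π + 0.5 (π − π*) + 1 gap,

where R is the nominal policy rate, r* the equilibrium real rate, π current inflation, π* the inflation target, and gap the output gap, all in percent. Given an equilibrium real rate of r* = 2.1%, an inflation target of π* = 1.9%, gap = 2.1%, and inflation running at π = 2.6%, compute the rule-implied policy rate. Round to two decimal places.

R = 2.1 + 2.6 + 0.5 × (2.6 − 1.9) + 1 × 2.1
   = 2.1 + 2.6 + 0.35 + 2.1 = 7.15

7.15%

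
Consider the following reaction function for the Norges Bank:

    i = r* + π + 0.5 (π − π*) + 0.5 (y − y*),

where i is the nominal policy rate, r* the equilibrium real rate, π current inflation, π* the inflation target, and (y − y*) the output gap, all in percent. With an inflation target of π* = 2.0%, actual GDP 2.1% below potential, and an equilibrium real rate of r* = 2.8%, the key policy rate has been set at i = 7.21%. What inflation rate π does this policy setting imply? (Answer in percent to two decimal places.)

4.31%

Output 2.1% below potential → (y − y*) = -2.1.
Collecting π: i = r* + (1 + 0.5) π − 0.5 π* + 0.5 (y − y*)
1.5 π = 7.21 − 2.8 + 0.5 × 2.0 − 0.5 × (-2.1) = 6.46
π = 6.46 / 1.5 = 4.31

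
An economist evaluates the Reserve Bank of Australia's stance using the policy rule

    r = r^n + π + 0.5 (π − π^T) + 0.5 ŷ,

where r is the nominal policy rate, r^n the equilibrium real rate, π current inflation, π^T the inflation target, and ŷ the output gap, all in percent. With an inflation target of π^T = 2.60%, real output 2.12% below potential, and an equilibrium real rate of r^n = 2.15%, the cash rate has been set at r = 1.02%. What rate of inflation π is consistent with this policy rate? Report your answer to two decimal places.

0.82%

Output 2.12% below potential → ŷ = -2.12.
Collecting π: r = r^n + (1 + 0.5) π − 0.5 π^T + 0.5 ŷ
1.5 π = 1.02 − 2.15 + 0.5 × 2.60 − 0.5 × (-2.12) = 1.23
π = 1.23 / 1.5 = 0.82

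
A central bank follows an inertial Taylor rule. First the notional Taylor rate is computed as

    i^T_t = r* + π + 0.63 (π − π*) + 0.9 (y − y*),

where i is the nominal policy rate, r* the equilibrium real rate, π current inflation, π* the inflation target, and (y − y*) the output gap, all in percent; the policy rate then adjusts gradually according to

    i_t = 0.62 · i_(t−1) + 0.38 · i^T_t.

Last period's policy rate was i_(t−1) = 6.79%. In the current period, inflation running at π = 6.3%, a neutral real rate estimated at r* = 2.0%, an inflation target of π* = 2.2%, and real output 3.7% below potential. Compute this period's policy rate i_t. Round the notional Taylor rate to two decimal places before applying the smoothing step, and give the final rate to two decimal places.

Output 3.7% below potential → (y − y*) = -3.7.
i^T_t = 2.0 + 6.3 + 0.63 × (6.3 − 2.2) + 0.9 × (-3.7)
   = 2.0 + 6.3 + 2.583 − 3.33 = 7.55
i_t = 0.62 × 6.79 + 0.38 × 7.55 = 4.2098 + 2.869 = 7.08

7.08%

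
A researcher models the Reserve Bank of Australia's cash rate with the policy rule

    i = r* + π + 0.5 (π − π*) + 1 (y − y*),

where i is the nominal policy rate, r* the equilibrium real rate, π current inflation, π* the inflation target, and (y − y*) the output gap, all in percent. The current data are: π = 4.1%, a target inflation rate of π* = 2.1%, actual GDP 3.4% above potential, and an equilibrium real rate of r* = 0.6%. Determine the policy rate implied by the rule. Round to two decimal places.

Output 3.4% above potential → (y − y*) = 3.4.
i = 0.6 + 4.1 + 0.5 × (4.1 − 2.1) + 1 × 3.4
   = 0.6 + 4.1 + 1 + 3.4 = 9.10

9.10%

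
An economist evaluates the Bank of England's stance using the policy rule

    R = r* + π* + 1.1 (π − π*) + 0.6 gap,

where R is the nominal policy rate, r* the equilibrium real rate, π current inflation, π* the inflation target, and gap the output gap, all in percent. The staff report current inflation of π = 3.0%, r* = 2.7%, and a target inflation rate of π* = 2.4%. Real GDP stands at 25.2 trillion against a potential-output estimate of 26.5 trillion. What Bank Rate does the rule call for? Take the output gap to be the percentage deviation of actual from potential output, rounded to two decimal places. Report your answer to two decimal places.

Output gap = 100 × (25.2 − 26.5) / 26.5 = -4.91%.
R = 2.70 + 2.40 + 1.1 × (3.00 − 2.40) + 0.6 × (-4.91)
   = 2.70 + 2.4 + 0.66 − 2.946 = 2.81

2.81%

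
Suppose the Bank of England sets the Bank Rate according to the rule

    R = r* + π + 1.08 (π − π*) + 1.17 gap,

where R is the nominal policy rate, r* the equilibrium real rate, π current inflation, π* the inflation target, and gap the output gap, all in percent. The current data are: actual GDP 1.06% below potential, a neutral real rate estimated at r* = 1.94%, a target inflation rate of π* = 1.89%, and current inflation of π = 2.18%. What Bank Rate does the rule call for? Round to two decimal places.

Output 1.06% below potential → gap = -1.06.
R = 1.94 + 2.18 + 1.08 × (2.18 − 1.89) + 1.17 × (-1.06)
   = 1.94 + 2.18 + 0.3132 − 1.2402 = 3.19

3.19%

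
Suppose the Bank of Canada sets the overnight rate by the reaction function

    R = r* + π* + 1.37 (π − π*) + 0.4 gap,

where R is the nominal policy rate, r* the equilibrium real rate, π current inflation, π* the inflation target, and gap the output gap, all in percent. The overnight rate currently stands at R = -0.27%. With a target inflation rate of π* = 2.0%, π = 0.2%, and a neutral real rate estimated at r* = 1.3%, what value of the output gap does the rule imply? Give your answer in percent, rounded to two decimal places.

-2.76%

0.4 gap = -0.27 − 1.3 − 2.0 − 1.37 × (0.2 − 2.0) = -1.104
gap = -1.104 / 0.4 = -2.76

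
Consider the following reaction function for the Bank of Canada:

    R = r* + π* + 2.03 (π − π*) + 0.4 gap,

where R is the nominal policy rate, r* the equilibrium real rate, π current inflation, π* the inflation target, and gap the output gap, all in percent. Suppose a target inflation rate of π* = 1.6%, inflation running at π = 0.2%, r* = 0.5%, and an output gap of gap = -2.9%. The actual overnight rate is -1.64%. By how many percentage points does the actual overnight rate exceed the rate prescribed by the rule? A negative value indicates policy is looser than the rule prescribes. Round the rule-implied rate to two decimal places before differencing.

0.26 pp

R = 0.5 + 1.6 + 2.03 × (0.2 − 1.6) + 0.4 × (-2.9)
   = 0.5 + 1.6 − 2.842 − 1.16 = -1.90
Deviation = -1.64 − (-1.90) = 0.26 pp.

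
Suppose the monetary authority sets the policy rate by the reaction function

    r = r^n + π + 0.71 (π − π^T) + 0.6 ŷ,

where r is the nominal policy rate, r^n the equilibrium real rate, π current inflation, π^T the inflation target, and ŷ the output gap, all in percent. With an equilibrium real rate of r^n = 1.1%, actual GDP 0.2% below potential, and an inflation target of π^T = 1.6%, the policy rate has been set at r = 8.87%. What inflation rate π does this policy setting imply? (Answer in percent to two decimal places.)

5.28%

Output 0.2% below potential → ŷ = -0.2.
Collecting π: r = r^n + (1 + 0.71) π − 0.71 π^T + 0.6 ŷ
1.71 π = 8.87 − 1.1 + 0.71 × 1.6 − 0.6 × (-0.2) = 9.026
π = 9.026 / 1.71 = 5.28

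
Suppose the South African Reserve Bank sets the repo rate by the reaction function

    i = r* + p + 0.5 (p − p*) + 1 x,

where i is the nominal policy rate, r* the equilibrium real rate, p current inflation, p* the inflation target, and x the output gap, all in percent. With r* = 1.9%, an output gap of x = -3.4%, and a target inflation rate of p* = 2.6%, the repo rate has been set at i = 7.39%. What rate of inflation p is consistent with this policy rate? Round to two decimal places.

Collecting p: i = r* + (1 + 0.5) p − 0.5 p* + 1 x
1.5 p = 7.39 − 1.9 + 0.5 × 2.6 − 1 × (-3.4) = 10.19
p = 10.19 / 1.5 = 6.79

6.79%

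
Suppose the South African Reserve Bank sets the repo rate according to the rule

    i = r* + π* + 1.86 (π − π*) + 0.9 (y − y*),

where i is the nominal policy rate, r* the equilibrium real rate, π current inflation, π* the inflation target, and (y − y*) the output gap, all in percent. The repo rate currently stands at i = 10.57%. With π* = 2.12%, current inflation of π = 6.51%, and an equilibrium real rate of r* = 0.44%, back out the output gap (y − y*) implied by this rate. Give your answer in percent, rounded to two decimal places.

-0.17%

0.9 (y − y*) = 10.57 − 0.44 − 2.12 − 1.86 × (6.51 − 2.12) = -0.1554
(y − y*) = -0.1554 / 0.9 = -0.17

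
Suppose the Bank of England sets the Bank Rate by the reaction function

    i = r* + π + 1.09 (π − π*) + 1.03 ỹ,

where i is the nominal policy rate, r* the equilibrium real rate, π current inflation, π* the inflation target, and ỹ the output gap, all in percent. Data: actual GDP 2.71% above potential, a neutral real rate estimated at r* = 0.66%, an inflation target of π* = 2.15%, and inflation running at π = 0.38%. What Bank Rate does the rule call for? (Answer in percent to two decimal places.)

1.90%

Output 2.71% above potential → ỹ = 2.71.
i = 0.66 + 0.38 + 1.09 × (0.38 − 2.15) + 1.03 × 2.71
   = 0.66 + 0.38 − 1.9293 + 2.7913 = 1.90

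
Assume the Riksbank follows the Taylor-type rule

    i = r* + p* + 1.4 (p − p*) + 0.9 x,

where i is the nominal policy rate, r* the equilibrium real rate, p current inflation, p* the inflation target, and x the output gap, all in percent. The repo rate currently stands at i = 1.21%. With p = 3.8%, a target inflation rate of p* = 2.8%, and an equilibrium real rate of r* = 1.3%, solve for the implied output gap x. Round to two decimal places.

0.9 x = 1.21 − 1.3 − 2.8 − 1.4 × (3.8 − 2.8) = -4.29
x = -4.29 / 0.9 = -4.77

-4.77%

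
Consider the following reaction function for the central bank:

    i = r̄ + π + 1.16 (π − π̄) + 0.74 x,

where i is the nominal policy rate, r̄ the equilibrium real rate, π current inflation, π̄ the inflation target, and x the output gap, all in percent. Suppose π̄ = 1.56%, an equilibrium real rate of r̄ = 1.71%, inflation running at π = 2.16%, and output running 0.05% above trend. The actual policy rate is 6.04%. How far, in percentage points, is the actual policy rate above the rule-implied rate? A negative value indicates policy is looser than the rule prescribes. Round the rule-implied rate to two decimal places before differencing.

1.44 pp

Output 0.05% above potential → x = 0.05.
i = 1.71 + 2.16 + 1.16 × (2.16 − 1.56) + 0.74 × 0.05
   = 1.71 + 2.16 + 0.696 + 0.037 = 4.60
Deviation = 6.04 − 4.60 = 1.44 pp.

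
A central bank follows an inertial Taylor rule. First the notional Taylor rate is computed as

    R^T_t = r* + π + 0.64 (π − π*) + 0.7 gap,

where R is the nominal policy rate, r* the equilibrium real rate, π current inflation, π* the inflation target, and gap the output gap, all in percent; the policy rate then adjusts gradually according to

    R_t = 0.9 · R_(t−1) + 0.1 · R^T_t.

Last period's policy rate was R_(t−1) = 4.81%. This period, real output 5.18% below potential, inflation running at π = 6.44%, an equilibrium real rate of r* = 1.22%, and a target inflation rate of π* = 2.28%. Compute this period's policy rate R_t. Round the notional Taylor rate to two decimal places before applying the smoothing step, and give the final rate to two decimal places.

5.00%

Output 5.18% below potential → gap = -5.18.
R^T_t = 1.22 + 6.44 + 0.64 × (6.44 − 2.28) + 0.7 × (-5.18)
   = 1.22 + 6.44 + 2.6624 − 3.626 = 6.70
R_t = 0.9 × 4.81 + 0.1 × 6.70 = 4.329 + 0.67 = 5.00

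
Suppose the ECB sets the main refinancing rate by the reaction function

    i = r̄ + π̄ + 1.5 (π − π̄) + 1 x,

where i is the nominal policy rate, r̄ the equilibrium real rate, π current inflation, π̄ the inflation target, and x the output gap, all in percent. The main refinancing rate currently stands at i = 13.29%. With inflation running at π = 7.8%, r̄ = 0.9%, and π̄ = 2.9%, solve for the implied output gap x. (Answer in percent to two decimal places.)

1 x = 13.29 − 0.9 − 2.9 − 1.5 × (7.8 − 2.9) = 2.14
x = 2.14 / 1 = 2.14

2.14%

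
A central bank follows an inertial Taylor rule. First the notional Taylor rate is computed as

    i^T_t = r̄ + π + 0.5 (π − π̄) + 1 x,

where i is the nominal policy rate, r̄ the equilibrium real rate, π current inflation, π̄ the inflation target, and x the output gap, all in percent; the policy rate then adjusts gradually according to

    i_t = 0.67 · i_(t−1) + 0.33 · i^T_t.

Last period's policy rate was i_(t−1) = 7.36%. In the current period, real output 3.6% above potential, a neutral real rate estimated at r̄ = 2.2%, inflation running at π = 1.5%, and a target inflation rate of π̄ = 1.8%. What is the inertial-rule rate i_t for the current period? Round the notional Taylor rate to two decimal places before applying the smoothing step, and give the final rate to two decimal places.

Output 3.6% above potential → x = 3.6.
i^T_t = 2.2 + 1.5 + 0.5 × (1.5 − 1.8) + 1 × 3.6
   = 2.2 + 1.5 − 0.15 + 3.6 = 7.15
i_t = 0.67 × 7.36 + 0.33 × 7.15 = 4.9312 + 2.3595 = 7.29

7.29%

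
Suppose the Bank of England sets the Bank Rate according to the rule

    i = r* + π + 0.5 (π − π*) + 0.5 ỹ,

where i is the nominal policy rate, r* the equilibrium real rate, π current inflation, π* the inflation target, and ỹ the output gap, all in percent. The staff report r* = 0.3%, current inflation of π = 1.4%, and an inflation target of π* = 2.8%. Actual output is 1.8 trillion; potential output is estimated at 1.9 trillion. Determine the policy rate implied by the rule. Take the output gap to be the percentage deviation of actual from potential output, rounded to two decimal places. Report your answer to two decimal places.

-1.63%

Output gap = 100 × (1.8 − 1.9) / 1.9 = -5.26%.
i = 0.30 + 1.40 + 0.5 × (1.40 − 2.80) + 0.5 × (-5.26)
   = 0.30 + 1.4 − 0.7 − 2.63 = -1.63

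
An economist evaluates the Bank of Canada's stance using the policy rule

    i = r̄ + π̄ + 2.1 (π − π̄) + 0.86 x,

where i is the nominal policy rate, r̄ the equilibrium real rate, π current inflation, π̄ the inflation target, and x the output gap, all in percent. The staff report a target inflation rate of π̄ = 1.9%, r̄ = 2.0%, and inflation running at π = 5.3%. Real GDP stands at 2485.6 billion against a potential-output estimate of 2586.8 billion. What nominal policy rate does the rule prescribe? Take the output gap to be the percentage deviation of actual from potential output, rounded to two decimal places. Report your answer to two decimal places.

7.68%

Output gap = 100 × (2485.6 − 2586.8) / 2586.8 = -3.91%.
i = 2.00 + 1.90 + 2.1 × (5.30 − 1.90) + 0.86 × (-3.91)
   = 2.00 + 1.9 + 7.14 − 3.3626 = 7.68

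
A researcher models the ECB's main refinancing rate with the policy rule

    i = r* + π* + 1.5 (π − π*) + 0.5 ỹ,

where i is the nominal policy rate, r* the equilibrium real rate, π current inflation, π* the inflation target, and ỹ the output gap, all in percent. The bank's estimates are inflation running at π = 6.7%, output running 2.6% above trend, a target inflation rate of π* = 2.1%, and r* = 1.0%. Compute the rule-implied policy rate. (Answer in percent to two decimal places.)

Output 2.6% above potential → ỹ = 2.6.
i = 1.0 + 2.1 + 1.5 × (6.7 − 2.1) + 0.5 × 2.6
   = 1.0 + 2.1 + 6.9 + 1.3 = 11.30

11.30%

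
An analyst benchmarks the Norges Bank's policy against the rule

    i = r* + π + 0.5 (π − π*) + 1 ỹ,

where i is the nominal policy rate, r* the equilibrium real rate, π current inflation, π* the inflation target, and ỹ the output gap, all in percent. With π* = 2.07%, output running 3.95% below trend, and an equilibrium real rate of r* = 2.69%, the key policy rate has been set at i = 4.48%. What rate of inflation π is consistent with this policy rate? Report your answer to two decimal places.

Output 3.95% below potential → ỹ = -3.95.
Collecting π: i = r* + (1 + 0.5) π − 0.5 π* + 1 ỹ
1.5 π = 4.48 − 2.69 + 0.5 × 2.07 − 1 × (-3.95) = 6.775
π = 6.775 / 1.5 = 4.52

4.52%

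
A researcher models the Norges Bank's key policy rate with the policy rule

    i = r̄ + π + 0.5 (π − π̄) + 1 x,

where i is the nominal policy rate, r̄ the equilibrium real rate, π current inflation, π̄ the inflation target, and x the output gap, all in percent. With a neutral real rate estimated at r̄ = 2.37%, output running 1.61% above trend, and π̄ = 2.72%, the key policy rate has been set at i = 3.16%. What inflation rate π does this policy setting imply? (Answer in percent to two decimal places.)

Output 1.61% above potential → x = 1.61.
Collecting π: i = r̄ + (1 + 0.5) π − 0.5 π̄ + 1 x
1.5 π = 3.16 − 2.37 + 0.5 × 2.72 − 1 × 1.61 = 0.54
π = 0.54 / 1.5 = 0.36

0.36%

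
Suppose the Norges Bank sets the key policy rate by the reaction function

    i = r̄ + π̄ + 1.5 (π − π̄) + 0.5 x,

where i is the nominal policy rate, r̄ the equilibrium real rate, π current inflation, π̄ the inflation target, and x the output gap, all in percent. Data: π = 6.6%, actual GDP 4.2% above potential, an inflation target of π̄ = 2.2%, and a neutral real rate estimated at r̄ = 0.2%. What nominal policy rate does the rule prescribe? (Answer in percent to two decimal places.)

11.10%

Output 4.2% above potential → x = 4.2.
i = 0.2 + 2.2 + 1.5 × (6.6 − 2.2) + 0.5 × 4.2
   = 0.2 + 2.2 + 6.6 + 2.1 = 11.10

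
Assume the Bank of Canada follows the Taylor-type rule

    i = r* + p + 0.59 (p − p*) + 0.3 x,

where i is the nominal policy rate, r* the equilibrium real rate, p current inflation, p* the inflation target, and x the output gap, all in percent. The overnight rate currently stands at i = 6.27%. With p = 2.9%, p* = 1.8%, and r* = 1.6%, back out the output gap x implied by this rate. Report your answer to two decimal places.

0.3 x = 6.27 − 1.6 − 2.9 − 0.59 × (2.9 − 1.8) = 1.121
x = 1.121 / 0.3 = 3.74

3.74%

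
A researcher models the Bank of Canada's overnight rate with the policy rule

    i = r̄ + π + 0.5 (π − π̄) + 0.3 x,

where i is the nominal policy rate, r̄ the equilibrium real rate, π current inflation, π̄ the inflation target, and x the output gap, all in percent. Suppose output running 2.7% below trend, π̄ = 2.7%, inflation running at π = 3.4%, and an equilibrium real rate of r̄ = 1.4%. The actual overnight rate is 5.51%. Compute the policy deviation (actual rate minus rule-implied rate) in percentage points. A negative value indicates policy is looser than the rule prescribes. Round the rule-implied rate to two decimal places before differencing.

Output 2.7% below potential → x = -2.7.
i = 1.4 + 3.4 + 0.5 × (3.4 − 2.7) + 0.3 × (-2.7)
   = 1.4 + 3.4 + 0.35 − 0.81 = 4.34
Deviation = 5.51 − 4.34 = 1.17 pp.

1.17 pp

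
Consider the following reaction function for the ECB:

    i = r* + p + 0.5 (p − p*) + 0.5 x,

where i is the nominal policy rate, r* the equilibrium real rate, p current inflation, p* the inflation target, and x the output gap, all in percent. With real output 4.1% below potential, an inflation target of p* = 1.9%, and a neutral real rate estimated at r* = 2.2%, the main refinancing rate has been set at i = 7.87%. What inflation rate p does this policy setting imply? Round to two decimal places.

5.78%

Output 4.1% below potential → x = -4.1.
Collecting p: i = r* + (1 + 0.5) p − 0.5 p* + 0.5 x
1.5 p = 7.87 − 2.2 + 0.5 × 1.9 − 0.5 × (-4.1) = 8.67
p = 8.67 / 1.5 = 5.78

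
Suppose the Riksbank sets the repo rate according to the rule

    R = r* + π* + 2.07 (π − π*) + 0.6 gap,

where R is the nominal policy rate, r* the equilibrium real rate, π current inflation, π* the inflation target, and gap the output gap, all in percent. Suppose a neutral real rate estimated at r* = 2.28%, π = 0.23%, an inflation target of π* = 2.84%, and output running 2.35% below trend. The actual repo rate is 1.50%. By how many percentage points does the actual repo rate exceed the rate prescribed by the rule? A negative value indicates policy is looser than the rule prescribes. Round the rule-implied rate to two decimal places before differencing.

Output 2.35% below potential → gap = -2.35.
R = 2.28 + 2.84 + 2.07 × (0.23 − 2.84) + 0.6 × (-2.35)
   = 2.28 + 2.84 − 5.4027 − 1.41 = -1.69
Deviation = 1.50 − (-1.69) = 3.19 pp.

3.19 pp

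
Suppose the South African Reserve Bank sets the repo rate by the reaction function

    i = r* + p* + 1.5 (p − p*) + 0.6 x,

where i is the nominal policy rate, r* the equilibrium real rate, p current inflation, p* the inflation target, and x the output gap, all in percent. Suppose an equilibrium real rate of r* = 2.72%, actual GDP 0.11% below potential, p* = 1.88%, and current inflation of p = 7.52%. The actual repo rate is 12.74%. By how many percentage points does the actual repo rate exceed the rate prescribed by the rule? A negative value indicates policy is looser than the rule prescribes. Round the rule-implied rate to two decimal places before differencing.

-0.25 pp

Output 0.11% below potential → x = -0.11.
i = 2.72 + 1.88 + 1.5 × (7.52 − 1.88) + 0.6 × (-0.11)
   = 2.72 + 1.88 + 8.46 − 0.066 = 12.99
Deviation = 12.74 − 12.99 = -0.25 pp.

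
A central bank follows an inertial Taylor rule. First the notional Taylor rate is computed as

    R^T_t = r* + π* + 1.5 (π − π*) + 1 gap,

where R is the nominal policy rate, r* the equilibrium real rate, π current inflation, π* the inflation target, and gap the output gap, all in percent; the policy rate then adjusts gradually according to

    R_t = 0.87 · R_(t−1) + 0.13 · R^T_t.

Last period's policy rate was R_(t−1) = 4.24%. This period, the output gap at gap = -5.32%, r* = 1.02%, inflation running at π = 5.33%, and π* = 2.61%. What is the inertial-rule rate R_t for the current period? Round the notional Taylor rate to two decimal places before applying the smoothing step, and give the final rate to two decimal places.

4.00%

R^T_t = 1.02 + 2.61 + 1.5 × (5.33 − 2.61) + 1 × (-5.32)
   = 1.02 + 2.61 + 4.08 − 5.32 = 2.39
R_t = 0.87 × 4.24 + 0.13 × 2.39 = 3.6888 + 0.3107 = 4.00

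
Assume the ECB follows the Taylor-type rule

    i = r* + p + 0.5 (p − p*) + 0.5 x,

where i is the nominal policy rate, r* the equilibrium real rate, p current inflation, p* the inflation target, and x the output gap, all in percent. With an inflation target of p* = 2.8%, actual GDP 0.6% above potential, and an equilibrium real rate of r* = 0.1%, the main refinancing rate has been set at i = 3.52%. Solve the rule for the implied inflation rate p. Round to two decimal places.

Output 0.6% above potential → x = 0.6.
Collecting p: i = r* + (1 + 0.5) p − 0.5 p* + 0.5 x
1.5 p = 3.52 − 0.1 + 0.5 × 2.8 − 0.5 × 0.6 = 4.52
p = 4.52 / 1.5 = 3.01

3.01%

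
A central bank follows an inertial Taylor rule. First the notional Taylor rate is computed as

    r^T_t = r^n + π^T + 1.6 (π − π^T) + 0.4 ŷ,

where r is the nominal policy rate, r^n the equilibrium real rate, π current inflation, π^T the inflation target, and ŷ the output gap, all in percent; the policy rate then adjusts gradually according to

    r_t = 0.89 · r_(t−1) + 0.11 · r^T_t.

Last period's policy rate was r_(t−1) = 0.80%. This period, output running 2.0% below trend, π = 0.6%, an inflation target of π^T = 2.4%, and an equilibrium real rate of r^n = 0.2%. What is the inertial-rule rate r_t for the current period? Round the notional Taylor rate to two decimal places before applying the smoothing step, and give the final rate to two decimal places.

Output 2.0% below potential → ŷ = -2.0.
r^T_t = 0.2 + 2.4 + 1.6 × (0.6 − 2.4) + 0.4 × (-2.0)
   = 0.2 + 2.4 − 2.88 − 0.8 = -1.08
r_t = 0.89 × 0.80 + 0.11 × (-1.08) = 0.712 − 0.1188 = 0.59

0.59%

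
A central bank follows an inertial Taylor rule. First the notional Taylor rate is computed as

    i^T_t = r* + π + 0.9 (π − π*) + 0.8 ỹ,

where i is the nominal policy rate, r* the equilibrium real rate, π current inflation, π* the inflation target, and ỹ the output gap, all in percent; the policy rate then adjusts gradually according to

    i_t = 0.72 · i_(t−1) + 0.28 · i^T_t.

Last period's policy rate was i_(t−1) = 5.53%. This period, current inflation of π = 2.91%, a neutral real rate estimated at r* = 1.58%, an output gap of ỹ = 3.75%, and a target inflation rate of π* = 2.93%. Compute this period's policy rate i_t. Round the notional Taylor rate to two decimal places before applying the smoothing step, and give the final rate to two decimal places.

i^T_t = 1.58 + 2.91 + 0.9 × (2.91 − 2.93) + 0.8 × 3.75
   = 1.58 + 2.91 − 0.018 + 3 = 7.47
i_t = 0.72 × 5.53 + 0.28 × 7.47 = 3.9816 + 2.0916 = 6.07

6.07%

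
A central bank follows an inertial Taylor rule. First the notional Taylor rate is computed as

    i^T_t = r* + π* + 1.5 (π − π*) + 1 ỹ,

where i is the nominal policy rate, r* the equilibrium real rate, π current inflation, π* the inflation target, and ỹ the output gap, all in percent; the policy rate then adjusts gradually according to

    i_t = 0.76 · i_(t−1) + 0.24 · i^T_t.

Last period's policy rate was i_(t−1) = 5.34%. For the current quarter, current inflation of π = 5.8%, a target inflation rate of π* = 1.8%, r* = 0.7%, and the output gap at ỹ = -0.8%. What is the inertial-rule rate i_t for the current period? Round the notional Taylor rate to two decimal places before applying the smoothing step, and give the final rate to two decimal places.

5.91%

i^T_t = 0.7 + 1.8 + 1.5 × (5.8 − 1.8) + 1 × (-0.8)
   = 0.7 + 1.8 + 6 − 0.8 = 7.70
i_t = 0.76 × 5.34 + 0.24 × 7.70 = 4.0584 + 1.848 = 5.91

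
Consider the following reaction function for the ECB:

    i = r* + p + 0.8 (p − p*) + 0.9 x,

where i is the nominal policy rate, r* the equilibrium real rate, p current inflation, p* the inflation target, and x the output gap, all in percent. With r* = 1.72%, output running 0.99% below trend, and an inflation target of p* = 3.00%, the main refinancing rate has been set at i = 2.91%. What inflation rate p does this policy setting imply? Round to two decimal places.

Output 0.99% below potential → x = -0.99.
Collecting p: i = r* + (1 + 0.8) p − 0.8 p* + 0.9 x
1.8 p = 2.91 − 1.72 + 0.8 × 3.00 − 0.9 × (-0.99) = 4.481
p = 4.481 / 1.8 = 2.49

2.49%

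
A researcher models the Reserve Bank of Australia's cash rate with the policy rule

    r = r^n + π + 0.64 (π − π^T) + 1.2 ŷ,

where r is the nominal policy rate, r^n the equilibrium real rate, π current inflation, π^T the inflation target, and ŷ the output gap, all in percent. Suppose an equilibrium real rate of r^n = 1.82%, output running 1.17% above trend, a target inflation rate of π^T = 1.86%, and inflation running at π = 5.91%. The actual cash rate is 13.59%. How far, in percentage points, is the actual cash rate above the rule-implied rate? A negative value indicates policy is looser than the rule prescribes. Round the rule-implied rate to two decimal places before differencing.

1.86 pp

Output 1.17% above potential → ŷ = 1.17.
r = 1.82 + 5.91 + 0.64 × (5.91 − 1.86) + 1.2 × 1.17
   = 1.82 + 5.91 + 2.592 + 1.404 = 11.73
Deviation = 13.59 − 11.73 = 1.86 pp.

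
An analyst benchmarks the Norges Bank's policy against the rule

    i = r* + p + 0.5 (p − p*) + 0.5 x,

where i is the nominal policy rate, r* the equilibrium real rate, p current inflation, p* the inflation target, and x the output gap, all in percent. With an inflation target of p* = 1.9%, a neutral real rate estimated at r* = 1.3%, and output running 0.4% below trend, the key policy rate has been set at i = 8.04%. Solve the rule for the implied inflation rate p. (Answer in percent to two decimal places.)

5.26%

Output 0.4% below potential → x = -0.4.
Collecting p: i = r* + (1 + 0.5) p − 0.5 p* + 0.5 x
1.5 p = 8.04 − 1.3 + 0.5 × 1.9 − 0.5 × (-0.4) = 7.89
p = 7.89 / 1.5 = 5.26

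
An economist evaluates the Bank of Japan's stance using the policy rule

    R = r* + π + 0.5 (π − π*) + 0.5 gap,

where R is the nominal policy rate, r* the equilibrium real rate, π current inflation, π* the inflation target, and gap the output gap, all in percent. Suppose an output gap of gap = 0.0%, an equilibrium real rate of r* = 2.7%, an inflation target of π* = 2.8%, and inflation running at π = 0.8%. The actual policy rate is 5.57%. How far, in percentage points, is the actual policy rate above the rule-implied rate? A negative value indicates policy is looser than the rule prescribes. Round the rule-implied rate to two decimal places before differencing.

3.07 pp

R = 2.7 + 0.8 + 0.5 × (0.8 − 2.8) + 0.5 × 0.0
   = 2.7 + 0.8 − 1 + 0 = 2.50
Deviation = 5.57 − 2.50 = 3.07 pp.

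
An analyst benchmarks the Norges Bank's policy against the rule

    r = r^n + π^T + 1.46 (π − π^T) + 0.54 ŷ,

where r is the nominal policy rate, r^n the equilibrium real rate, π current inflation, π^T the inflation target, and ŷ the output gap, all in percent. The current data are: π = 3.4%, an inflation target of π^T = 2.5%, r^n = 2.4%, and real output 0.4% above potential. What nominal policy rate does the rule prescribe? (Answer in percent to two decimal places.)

6.43%

Output 0.4% above potential → ŷ = 0.4.
r = 2.4 + 2.5 + 1.46 × (3.4 − 2.5) + 0.54 × 0.4
   = 2.4 + 2.5 + 1.314 + 0.216 = 6.43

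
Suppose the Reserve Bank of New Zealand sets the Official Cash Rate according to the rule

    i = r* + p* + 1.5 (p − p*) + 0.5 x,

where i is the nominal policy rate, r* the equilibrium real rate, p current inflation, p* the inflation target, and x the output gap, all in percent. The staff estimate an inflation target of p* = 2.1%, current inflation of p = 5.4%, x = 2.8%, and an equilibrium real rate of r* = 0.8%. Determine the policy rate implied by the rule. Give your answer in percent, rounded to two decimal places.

i = 0.8 + 2.1 + 1.5 × (5.4 − 2.1) + 0.5 × 2.8
   = 0.8 + 2.1 + 4.95 + 1.4 = 9.25

9.25%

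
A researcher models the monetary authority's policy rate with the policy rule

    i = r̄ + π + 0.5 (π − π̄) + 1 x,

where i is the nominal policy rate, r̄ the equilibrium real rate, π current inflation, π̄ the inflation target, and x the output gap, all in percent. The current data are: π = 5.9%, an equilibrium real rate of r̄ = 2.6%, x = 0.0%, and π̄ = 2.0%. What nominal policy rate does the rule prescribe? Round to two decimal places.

10.45%

i = 2.6 + 5.9 + 0.5 × (5.9 − 2.0) + 1 × 0.0
   = 2.6 + 5.9 + 1.95 + 0 = 10.45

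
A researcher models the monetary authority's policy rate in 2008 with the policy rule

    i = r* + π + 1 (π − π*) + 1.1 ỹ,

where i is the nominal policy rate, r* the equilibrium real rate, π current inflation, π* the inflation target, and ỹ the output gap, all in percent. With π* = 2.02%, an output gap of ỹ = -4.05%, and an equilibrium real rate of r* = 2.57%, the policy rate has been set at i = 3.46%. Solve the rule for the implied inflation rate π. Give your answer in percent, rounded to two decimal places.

3.68%

Collecting π: i = r* + (1 + 1) π − 1 π* + 1.1 ỹ
2 π = 3.46 − 2.57 + 1 × 2.02 − 1.1 × (-4.05) = 7.365
π = 7.365 / 2 = 3.68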